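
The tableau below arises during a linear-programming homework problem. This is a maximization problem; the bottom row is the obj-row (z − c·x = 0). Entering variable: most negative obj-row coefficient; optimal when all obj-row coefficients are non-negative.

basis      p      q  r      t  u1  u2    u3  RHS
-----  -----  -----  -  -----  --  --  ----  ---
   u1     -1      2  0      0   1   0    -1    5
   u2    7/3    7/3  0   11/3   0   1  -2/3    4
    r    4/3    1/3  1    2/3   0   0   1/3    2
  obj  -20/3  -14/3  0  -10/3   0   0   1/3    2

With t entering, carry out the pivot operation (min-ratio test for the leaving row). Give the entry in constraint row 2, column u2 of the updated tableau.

Ratio test on column t — row 1: entry 0 ≤ 0; row 2: 4/(11/3) = 12/11; row 3: 2/(2/3) = 3. Minimum is 12/11 at row 2 (u2 leaves); pivot element 11/3.
Divide row 2 by 11/3; eliminate column t from the other rows.
In the new row 2, the u2 entry is the old entry divided by the pivot: 1/(11/3) = 3/11.

3/11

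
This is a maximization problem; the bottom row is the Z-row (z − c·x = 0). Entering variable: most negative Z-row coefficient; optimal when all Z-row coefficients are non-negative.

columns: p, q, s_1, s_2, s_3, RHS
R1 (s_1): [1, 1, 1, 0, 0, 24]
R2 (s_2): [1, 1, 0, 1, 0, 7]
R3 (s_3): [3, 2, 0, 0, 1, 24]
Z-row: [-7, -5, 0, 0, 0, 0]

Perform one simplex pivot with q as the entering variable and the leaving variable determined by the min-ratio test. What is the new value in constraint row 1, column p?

0

Ratio test on column q — row 1: 24/1 = 24; row 2: 7/1 = 7; row 3: 24/2 = 12. Minimum is 7 at row 2 (s_2 leaves); pivot element 1.
Divide row 2 by 1; eliminate column q from the other rows.
Row 1 update in column p: 1 − 1·1 = 0.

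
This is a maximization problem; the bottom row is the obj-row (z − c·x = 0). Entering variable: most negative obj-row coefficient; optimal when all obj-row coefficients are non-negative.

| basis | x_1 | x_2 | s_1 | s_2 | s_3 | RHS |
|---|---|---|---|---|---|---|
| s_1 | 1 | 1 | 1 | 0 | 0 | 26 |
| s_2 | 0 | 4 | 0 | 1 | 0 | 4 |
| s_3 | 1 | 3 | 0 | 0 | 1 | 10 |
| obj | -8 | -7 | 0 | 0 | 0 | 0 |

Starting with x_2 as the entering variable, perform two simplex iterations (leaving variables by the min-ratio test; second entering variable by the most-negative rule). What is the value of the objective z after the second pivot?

Ratio test on column x_2 — row 1: 26/1 = 26; row 2: 4/4 = 1; row 3: 10/3 = 10/3. Minimum is 1 at row 2 (s_2 leaves); pivot element 4.
Pivot on row 2; the obj-row RHS becomes 0 − (-7)·1 = 7.
Next entering variable (most negative obj-row entry -8): x_1.
Ratio test on column x_1 — row 1: 25/1 = 25; row 2: entry 0 ≤ 0; row 3: 7/1 = 7. Minimum is 7 at row 3 (s_3 leaves); pivot element 1.
After the second pivot the obj-row RHS is 7 − (-8)·7 = 63.

63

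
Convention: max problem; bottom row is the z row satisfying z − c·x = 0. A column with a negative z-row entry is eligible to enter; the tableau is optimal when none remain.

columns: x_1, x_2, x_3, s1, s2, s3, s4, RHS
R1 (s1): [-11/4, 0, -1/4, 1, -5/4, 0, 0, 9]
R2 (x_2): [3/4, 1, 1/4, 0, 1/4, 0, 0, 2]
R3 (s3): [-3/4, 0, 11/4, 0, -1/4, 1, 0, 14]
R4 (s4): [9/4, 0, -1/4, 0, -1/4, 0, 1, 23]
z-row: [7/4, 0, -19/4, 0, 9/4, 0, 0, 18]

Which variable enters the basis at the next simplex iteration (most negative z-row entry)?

Negative z-row entries: x_3: -19/4.
The most negative is -19/4 in column x_3, so x_3 enters.

x_3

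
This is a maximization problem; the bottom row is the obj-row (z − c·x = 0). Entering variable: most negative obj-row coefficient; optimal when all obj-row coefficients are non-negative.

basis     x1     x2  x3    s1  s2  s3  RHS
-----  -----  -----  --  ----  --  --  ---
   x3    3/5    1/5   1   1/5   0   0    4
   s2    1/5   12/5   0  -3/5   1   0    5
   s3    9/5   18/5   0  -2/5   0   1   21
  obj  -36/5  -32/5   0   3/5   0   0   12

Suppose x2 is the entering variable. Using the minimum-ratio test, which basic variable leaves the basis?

s2

Column x2 entries and ratios — x3: 4/(1/5) = 20; s2: 5/(12/5) = 25/12; s3: 21/(18/5) = 35/6.
Smallest ratio is 25/12 in the row of s2, so s2 leaves.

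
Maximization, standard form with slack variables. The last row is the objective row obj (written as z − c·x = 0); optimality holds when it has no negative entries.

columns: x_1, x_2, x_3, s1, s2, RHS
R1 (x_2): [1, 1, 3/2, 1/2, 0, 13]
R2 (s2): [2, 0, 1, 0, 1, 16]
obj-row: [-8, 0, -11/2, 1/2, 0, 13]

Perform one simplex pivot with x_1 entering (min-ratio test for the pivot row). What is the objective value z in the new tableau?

77

Ratio test on column x_1 — row 1: 13/1 = 13; row 2: 16/2 = 8. Minimum is 8 at row 2 (s2 leaves); pivot element 2.
Pivot on row 2; the obj-row RHS becomes 13 − (-8)·8 = 77.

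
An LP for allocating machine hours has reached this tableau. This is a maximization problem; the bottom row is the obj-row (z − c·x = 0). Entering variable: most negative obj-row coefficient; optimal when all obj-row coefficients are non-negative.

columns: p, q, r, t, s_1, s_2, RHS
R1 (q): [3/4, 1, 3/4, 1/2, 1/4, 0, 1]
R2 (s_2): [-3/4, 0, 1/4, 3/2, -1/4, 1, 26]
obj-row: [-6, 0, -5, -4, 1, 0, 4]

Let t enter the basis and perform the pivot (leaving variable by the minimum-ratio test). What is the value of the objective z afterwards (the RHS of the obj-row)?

12

Ratio test on column t — row 1: 1/(1/2) = 2; row 2: 26/(3/2) = 52/3. Minimum is 2 at row 1 (q leaves); pivot element 1/2.
Pivot on row 1; the obj-row RHS becomes 4 − (-4)·2 = 12.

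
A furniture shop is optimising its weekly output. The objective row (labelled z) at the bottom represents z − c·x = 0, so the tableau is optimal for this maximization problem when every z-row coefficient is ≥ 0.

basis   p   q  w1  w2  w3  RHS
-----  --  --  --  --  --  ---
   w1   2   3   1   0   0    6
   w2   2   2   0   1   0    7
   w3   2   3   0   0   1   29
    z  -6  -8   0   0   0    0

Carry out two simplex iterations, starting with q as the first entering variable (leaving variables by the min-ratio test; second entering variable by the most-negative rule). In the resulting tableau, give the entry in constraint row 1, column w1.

Ratio test on column q — row 1: 6/3 = 2; row 2: 7/2 = 7/2; row 3: 29/3 = 29/3. Minimum is 2 at row 1 (w1 leaves); pivot element 3.
Divide row 1 by 3; eliminate column q from the other rows.
Second iteration: most negative z-row entry is -2/3 in column p, so p enters.
Ratio test on column p — row 1: 2/(2/3) = 3; row 2: 3/(2/3) = 9/2; row 3: entry 0 ≤ 0. Minimum is 3 at row 1 (q leaves); pivot element 2/3.
Divide row 1 by 2/3; eliminate column p from the other rows.
After both pivots, the entry at constraint row 1, column w1 is 1/2.

1/2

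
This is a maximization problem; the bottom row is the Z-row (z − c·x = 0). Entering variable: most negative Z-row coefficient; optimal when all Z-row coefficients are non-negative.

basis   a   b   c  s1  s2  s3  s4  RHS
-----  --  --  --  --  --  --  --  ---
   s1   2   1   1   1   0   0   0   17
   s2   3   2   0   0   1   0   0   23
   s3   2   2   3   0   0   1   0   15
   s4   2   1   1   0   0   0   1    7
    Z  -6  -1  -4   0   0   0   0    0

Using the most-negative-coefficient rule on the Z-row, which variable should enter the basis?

Negative Z-row entries: a: -6, b: -1, c: -4.
The most negative is -6 in column a, so a enters.

a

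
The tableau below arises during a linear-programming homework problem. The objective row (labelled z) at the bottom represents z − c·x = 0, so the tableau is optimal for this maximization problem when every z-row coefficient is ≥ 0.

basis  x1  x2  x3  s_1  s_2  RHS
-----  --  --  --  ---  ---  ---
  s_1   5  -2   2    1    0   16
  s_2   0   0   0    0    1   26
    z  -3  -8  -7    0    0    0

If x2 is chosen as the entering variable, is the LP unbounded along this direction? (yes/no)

yes

Every constraint-row entry in column x2 is ≤ 0, so increasing x2 is unbounded.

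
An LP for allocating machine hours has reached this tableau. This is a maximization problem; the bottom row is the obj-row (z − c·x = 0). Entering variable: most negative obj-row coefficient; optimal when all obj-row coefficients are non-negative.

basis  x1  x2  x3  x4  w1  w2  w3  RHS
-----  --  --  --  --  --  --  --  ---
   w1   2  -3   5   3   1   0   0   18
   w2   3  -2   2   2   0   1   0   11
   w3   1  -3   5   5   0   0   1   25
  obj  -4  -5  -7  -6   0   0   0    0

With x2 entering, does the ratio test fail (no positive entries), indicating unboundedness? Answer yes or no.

Every constraint-row entry in column x2 is ≤ 0, so increasing x2 is unbounded.

yes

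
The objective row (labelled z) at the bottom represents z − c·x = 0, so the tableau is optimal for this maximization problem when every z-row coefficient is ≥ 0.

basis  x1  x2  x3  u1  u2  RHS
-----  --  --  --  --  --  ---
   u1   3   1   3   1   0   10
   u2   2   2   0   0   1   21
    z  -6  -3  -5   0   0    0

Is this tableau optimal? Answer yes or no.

The z-row has a negative entry -6 in column x1, so it is not optimal.

no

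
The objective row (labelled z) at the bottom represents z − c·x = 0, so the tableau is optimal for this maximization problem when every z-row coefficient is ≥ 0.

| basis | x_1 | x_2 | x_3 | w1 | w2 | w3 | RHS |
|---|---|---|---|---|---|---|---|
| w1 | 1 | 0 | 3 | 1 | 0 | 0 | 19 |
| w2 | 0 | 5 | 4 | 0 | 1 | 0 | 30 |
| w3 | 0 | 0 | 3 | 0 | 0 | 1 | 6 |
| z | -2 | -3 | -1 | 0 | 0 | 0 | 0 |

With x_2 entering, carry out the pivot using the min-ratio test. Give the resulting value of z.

Ratio test on column x_2 — row 1: entry 0 ≤ 0; row 2: 30/5 = 6; row 3: entry 0 ≤ 0. Minimum is 6 at row 2 (w2 leaves); pivot element 5.
Pivot on row 2; the z-row RHS becomes 0 − (-3)·6 = 18.

18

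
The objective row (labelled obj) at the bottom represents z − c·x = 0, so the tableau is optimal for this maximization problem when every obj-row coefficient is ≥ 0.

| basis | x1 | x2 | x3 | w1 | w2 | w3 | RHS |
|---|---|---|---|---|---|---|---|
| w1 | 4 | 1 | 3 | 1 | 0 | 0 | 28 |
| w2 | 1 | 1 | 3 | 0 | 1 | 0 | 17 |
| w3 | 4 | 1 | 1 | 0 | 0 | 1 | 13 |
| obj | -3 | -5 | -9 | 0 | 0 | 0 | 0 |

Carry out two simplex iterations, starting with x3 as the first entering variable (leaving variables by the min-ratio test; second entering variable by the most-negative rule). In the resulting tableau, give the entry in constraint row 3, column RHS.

11

Ratio test on column x3 — row 1: 28/3 = 28/3; row 2: 17/3 = 17/3; row 3: 13/1 = 13. Minimum is 17/3 at row 2 (w2 leaves); pivot element 3.
Divide row 2 by 3; eliminate column x3 from the other rows.
Second iteration: most negative obj-row entry is -2 in column x2, so x2 enters.
Ratio test on column x2 — row 1: entry 0 ≤ 0; row 2: (17/3)/(1/3) = 17; row 3: (22/3)/(2/3) = 11. Minimum is 11 at row 3 (w3 leaves); pivot element 2/3.
Divide row 3 by 2/3; eliminate column x2 from the other rows.
After both pivots, the entry at constraint row 3, column RHS is 11.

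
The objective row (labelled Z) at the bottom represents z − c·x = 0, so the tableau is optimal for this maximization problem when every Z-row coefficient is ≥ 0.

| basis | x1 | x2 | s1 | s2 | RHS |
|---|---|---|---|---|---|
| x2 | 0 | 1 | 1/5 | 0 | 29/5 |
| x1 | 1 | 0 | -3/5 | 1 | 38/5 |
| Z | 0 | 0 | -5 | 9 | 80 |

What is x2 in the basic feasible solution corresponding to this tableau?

x2 is basic (row 1); its value is the RHS of that row, 29/5.

29/5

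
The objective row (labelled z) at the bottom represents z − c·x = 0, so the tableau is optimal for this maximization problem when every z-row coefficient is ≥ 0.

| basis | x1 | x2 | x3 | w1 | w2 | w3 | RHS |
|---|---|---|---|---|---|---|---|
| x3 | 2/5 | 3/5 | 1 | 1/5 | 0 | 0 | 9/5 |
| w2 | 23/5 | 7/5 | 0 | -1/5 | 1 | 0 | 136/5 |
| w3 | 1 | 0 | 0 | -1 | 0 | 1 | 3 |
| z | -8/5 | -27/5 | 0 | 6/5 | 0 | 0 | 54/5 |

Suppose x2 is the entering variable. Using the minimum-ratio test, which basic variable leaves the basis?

x3

Column x2 entries and ratios — x3: (9/5)/(3/5) = 3; w2: (136/5)/(7/5) = 136/7; w3: 0 ≤ 0, skip.
Smallest ratio is 3 in the row of x3, so x3 leaves.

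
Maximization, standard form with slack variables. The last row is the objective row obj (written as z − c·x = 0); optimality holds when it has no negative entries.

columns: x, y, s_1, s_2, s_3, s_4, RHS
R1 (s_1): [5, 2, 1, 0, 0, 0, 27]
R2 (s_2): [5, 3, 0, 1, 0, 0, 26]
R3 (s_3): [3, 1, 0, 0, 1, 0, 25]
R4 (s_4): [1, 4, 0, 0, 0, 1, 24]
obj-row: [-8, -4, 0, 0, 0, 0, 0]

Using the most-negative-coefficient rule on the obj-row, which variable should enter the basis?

x

Negative obj-row entries: x: -8, y: -4.
The most negative is -8 in column x, so x enters.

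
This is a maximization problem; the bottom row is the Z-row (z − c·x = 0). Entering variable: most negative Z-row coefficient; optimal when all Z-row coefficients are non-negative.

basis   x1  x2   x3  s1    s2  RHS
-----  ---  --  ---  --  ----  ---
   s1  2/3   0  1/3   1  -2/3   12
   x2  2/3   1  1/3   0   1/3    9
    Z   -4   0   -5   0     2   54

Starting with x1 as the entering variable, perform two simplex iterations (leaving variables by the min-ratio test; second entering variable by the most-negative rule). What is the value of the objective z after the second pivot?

189

Ratio test on column x1 — row 1: 12/(2/3) = 18; row 2: 9/(2/3) = 27/2. Minimum is 27/2 at row 2 (x2 leaves); pivot element 2/3.
Pivot on row 2; the Z-row RHS becomes 54 − (-4)·(27/2) = 108.
Next entering variable (most negative Z-row entry -3): x3.
Ratio test on column x3 — row 1: entry 0 ≤ 0; row 2: (27/2)/(1/2) = 27. Minimum is 27 at row 2 (x1 leaves); pivot element 1/2.
After the second pivot the Z-row RHS is 108 − (-3)·27 = 189.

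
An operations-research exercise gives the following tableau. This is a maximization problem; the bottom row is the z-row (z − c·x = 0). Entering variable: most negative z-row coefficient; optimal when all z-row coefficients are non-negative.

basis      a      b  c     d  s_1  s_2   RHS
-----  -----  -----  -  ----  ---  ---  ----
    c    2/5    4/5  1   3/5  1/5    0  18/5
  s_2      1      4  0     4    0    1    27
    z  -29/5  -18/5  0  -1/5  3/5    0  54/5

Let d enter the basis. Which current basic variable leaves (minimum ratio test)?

c

Column d entries and ratios — c: (18/5)/(3/5) = 6; s_2: 27/4 = 27/4.
Smallest ratio is 6 in the row of c, so c leaves.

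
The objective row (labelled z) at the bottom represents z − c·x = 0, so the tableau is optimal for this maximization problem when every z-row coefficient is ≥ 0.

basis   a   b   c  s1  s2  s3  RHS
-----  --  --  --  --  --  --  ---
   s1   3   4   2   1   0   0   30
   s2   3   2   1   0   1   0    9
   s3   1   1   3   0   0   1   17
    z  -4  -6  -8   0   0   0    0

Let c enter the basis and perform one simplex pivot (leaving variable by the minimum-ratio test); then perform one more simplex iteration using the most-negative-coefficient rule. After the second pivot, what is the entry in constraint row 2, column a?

Ratio test on column c — row 1: 30/2 = 15; row 2: 9/1 = 9; row 3: 17/3 = 17/3. Minimum is 17/3 at row 3 (s3 leaves); pivot element 3.
Divide row 3 by 3; eliminate column c from the other rows.
Second iteration: most negative z-row entry is -10/3 in column b, so b enters.
Ratio test on column b — row 1: (56/3)/(10/3) = 28/5; row 2: (10/3)/(5/3) = 2; row 3: (17/3)/(1/3) = 17. Minimum is 2 at row 2 (s2 leaves); pivot element 5/3.
Divide row 2 by 5/3; eliminate column b from the other rows.
After both pivots, the entry at constraint row 2, column a is 8/5.

8/5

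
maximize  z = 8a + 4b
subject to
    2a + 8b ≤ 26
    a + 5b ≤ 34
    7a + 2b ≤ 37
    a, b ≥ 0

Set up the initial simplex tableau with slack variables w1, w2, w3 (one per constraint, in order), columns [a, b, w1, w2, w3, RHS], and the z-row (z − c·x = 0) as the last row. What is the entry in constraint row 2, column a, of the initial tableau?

Constraint 2 has coefficient 1 on a.

1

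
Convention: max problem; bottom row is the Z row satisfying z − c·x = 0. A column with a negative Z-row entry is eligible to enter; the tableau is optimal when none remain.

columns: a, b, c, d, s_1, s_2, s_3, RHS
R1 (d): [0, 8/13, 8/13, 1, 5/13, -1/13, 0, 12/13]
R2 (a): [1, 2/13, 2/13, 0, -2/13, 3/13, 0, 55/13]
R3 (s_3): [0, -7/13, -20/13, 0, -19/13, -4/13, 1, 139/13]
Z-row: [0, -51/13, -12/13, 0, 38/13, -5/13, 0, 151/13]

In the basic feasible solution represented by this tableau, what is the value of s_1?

s_1 is not in the basis, so in the current basic feasible solution s_1 = 0.

0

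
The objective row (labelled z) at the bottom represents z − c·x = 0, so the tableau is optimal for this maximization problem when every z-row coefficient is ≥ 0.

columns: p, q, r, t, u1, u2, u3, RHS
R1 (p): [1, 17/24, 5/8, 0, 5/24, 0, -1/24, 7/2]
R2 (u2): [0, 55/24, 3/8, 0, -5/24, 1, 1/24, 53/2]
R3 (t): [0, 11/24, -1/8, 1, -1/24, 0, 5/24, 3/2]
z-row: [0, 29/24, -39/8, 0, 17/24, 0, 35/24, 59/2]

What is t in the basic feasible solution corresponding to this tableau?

t is basic (row 3); its value is the RHS of that row, 3/2.

3/2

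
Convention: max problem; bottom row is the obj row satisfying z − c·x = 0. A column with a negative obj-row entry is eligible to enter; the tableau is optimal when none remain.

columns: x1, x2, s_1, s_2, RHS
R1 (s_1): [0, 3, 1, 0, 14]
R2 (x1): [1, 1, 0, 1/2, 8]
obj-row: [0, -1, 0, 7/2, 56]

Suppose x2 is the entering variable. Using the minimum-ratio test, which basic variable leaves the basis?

s_1

Column x2 entries and ratios — s_1: 14/3 = 14/3; x1: 8/1 = 8.
Smallest ratio is 14/3 in the row of s_1, so s_1 leaves.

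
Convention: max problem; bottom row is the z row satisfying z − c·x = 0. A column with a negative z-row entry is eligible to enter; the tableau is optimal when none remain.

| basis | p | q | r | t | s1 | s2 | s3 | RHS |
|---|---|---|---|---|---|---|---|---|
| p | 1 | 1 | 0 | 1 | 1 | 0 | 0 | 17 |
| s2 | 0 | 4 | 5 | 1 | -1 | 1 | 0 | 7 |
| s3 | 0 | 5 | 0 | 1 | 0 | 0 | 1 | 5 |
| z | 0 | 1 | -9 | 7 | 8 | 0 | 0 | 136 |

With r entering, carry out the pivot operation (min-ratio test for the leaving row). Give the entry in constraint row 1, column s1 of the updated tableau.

1

Ratio test on column r — row 1: entry 0 ≤ 0; row 2: 7/5 = 7/5; row 3: entry 0 ≤ 0. Minimum is 7/5 at row 2 (s2 leaves); pivot element 5.
Divide row 2 by 5; eliminate column r from the other rows.
Row 1 update in column s1: 1 − 0·(-1/5) = 1.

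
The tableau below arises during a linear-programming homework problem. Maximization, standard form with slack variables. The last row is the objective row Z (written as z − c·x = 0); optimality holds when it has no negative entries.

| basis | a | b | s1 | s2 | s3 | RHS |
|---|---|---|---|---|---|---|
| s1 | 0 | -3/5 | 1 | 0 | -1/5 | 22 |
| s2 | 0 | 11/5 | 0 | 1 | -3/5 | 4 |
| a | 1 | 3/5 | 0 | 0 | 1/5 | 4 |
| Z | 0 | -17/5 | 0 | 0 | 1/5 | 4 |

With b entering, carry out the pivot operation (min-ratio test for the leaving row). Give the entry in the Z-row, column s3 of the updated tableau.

Ratio test on column b — row 1: entry -3/5 ≤ 0; row 2: 4/(11/5) = 20/11; row 3: 4/(3/5) = 20/3. Minimum is 20/11 at row 2 (s2 leaves); pivot element 11/5.
Divide row 2 by 11/5; eliminate column b from the other rows.
Z-row update in column s3: 1/5 − (-17/5)·(-3/11) = -8/11.

-8/11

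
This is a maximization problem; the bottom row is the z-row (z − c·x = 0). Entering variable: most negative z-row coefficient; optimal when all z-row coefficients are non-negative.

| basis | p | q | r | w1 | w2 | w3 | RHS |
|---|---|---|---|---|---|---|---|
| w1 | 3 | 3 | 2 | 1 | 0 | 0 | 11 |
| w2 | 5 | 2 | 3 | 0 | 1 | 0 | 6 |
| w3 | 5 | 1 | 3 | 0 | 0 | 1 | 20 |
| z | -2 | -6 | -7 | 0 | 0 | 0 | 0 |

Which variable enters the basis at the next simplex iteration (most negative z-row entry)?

Negative z-row entries: p: -2, q: -6, r: -7.
The most negative is -7 in column r, so r enters.

r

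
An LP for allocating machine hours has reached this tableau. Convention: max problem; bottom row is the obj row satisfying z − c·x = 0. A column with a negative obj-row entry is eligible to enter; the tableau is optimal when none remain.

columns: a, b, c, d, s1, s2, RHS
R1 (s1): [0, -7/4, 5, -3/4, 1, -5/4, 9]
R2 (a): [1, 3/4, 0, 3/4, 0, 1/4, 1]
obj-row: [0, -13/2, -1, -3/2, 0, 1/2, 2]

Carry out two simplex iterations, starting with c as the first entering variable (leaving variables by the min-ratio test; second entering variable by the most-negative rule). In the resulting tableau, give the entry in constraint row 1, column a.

7/15

Ratio test on column c — row 1: 9/5 = 9/5; row 2: entry 0 ≤ 0. Minimum is 9/5 at row 1 (s1 leaves); pivot element 5.
Divide row 1 by 5; eliminate column c from the other rows.
Second iteration: most negative obj-row entry is -137/20 in column b, so b enters.
Ratio test on column b — row 1: entry -7/20 ≤ 0; row 2: 1/(3/4) = 4/3. Minimum is 4/3 at row 2 (a leaves); pivot element 3/4.
Divide row 2 by 3/4; eliminate column b from the other rows.
After both pivots, the entry at constraint row 1, column a is 7/15.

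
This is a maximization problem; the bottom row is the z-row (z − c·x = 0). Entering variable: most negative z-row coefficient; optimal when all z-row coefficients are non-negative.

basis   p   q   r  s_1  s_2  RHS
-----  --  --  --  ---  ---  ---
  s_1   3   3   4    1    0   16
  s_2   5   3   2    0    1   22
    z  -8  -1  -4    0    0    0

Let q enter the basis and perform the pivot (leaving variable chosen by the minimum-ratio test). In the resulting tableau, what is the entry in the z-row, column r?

-8/3

Ratio test on column q — row 1: 16/3 = 16/3; row 2: 22/3 = 22/3. Minimum is 16/3 at row 1 (s_1 leaves); pivot element 3.
Divide row 1 by 3; eliminate column q from the other rows.
z-row update in column r: -4 − (-1)·(4/3) = -8/3.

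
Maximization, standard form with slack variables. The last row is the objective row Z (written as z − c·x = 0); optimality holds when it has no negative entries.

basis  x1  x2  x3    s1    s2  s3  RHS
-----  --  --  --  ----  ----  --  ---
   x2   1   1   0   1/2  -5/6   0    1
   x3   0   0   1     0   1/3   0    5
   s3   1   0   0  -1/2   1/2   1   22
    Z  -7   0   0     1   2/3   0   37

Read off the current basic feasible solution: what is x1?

x1 is not in the basis, so in the current basic feasible solution x1 = 0.

0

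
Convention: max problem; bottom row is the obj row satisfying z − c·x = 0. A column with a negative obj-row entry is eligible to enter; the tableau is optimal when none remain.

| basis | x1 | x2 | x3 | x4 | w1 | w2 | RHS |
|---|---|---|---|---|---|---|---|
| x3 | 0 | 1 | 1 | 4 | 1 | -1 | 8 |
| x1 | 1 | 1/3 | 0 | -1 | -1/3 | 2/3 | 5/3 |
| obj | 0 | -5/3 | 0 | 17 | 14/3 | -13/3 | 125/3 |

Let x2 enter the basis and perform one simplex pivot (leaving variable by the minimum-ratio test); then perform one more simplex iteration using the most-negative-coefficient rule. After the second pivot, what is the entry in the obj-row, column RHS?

105/2

Ratio test on column x2 — row 1: 8/1 = 8; row 2: (5/3)/(1/3) = 5. Minimum is 5 at row 2 (x1 leaves); pivot element 1/3.
Divide row 2 by 1/3; eliminate column x2 from the other rows.
Second iteration: most negative obj-row entry is -1 in column w2, so w2 enters.
Ratio test on column w2 — row 1: entry -3 ≤ 0; row 2: 5/2 = 5/2. Minimum is 5/2 at row 2 (x2 leaves); pivot element 2.
Divide row 2 by 2; eliminate column w2 from the other rows.
After both pivots, the entry at the obj-row, column RHS is 105/2.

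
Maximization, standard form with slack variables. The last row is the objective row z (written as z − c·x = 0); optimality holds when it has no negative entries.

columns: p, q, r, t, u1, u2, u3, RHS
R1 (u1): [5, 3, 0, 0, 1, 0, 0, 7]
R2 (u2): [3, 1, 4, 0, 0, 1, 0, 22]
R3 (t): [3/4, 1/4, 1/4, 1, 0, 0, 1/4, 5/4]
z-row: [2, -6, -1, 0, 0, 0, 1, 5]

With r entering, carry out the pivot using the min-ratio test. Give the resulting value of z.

10

Ratio test on column r — row 1: entry 0 ≤ 0; row 2: 22/4 = 11/2; row 3: (5/4)/(1/4) = 5. Minimum is 5 at row 3 (t leaves); pivot element 1/4.
Pivot on row 3; the z-row RHS becomes 5 − (-1)·5 = 10.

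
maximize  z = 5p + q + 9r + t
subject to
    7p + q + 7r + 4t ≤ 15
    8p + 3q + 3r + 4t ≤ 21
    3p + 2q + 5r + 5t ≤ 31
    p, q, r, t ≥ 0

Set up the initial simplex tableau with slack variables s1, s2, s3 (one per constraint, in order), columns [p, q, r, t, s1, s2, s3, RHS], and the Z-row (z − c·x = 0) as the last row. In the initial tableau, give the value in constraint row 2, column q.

Constraint 2 has coefficient 3 on q.

3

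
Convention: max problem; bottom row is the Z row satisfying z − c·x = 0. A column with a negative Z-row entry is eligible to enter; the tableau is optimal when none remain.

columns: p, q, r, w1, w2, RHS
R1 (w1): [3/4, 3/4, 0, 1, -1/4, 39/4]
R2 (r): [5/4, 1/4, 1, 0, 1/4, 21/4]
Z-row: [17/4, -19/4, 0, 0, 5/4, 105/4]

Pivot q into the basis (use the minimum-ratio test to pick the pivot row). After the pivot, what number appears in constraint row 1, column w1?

Ratio test on column q — row 1: (39/4)/(3/4) = 13; row 2: (21/4)/(1/4) = 21. Minimum is 13 at row 1 (w1 leaves); pivot element 3/4.
Divide row 1 by 3/4; eliminate column q from the other rows.
In the new row 1, the w1 entry is the old entry divided by the pivot: 1/(3/4) = 4/3.

4/3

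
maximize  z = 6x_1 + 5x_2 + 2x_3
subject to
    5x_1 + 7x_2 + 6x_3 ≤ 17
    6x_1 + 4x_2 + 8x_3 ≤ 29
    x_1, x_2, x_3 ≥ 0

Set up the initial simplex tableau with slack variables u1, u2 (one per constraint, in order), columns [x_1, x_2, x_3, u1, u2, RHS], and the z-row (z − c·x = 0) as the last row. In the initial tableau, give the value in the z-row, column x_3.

The z-row carries the negated objective coefficients: the x_3 entry is -2.

-2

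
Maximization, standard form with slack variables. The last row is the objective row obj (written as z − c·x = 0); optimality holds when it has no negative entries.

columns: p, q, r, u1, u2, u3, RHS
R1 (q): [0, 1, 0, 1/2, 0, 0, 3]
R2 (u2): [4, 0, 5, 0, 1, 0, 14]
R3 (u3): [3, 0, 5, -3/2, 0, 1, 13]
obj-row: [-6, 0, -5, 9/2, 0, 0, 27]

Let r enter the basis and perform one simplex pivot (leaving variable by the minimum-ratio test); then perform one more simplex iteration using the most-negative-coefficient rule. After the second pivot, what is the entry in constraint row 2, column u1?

Ratio test on column r — row 1: entry 0 ≤ 0; row 2: 14/5 = 14/5; row 3: 13/5 = 13/5. Minimum is 13/5 at row 3 (u3 leaves); pivot element 5.
Divide row 3 by 5; eliminate column r from the other rows.
Second iteration: most negative obj-row entry is -3 in column p, so p enters.
Ratio test on column p — row 1: entry 0 ≤ 0; row 2: 1/1 = 1; row 3: (13/5)/(3/5) = 13/3. Minimum is 1 at row 2 (u2 leaves); pivot element 1.
Divide row 2 by 1; eliminate column p from the other rows.
After both pivots, the entry at constraint row 2, column u1 is 3/2.

3/2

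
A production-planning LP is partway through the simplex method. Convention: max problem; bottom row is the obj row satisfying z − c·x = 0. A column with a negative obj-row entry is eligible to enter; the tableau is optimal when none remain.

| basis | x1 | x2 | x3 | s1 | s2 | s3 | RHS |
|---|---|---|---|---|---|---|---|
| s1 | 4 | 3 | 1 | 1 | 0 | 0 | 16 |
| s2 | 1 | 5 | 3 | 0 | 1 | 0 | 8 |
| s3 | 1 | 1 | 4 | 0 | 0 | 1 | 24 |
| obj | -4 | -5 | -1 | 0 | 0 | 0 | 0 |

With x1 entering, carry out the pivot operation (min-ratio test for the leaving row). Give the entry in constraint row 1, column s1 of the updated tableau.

Ratio test on column x1 — row 1: 16/4 = 4; row 2: 8/1 = 8; row 3: 24/1 = 24. Minimum is 4 at row 1 (s1 leaves); pivot element 4.
Divide row 1 by 4; eliminate column x1 from the other rows.
In the new row 1, the s1 entry is the old entry divided by the pivot: 1/4 = 1/4.

1/4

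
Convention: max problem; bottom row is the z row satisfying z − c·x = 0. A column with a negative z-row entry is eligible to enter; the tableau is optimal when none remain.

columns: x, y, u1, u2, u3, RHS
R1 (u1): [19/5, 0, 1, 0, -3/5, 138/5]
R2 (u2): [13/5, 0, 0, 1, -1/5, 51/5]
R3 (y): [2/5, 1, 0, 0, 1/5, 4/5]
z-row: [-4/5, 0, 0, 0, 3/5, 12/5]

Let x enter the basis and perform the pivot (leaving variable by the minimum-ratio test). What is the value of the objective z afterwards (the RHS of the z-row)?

4

Ratio test on column x — row 1: (138/5)/(19/5) = 138/19; row 2: (51/5)/(13/5) = 51/13; row 3: (4/5)/(2/5) = 2. Minimum is 2 at row 3 (y leaves); pivot element 2/5.
Pivot on row 3; the z-row RHS becomes 12/5 − (-4/5)·2 = 4.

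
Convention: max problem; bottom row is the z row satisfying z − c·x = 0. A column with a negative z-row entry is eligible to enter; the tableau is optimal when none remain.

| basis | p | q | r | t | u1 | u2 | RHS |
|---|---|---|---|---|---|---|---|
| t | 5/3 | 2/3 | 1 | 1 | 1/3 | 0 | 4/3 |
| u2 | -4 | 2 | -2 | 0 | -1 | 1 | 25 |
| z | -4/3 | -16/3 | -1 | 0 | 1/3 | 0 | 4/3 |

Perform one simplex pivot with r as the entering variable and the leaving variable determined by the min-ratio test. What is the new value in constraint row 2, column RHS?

83/3

Ratio test on column r — row 1: (4/3)/1 = 4/3; row 2: entry -2 ≤ 0. Minimum is 4/3 at row 1 (t leaves); pivot element 1.
Divide row 1 by 1; eliminate column r from the other rows.
Row 2 update in column RHS: 25 − (-2)·(4/3) = 83/3.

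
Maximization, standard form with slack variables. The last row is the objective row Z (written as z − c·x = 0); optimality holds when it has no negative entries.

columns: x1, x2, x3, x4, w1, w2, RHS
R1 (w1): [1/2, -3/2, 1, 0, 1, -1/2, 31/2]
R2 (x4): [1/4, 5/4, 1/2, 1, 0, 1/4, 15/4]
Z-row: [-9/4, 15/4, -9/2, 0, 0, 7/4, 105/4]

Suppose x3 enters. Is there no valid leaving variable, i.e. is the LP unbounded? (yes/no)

Column x3 has positive entries in row(s) 1, 2, so the ratio test bounds it — not unbounded.

no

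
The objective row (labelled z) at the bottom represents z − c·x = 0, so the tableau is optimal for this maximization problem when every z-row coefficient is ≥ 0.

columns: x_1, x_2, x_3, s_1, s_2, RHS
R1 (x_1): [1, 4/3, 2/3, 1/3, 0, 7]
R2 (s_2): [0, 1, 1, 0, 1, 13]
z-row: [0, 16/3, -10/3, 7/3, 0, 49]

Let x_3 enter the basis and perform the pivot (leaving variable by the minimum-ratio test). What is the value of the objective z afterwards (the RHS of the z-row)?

Ratio test on column x_3 — row 1: 7/(2/3) = 21/2; row 2: 13/1 = 13. Minimum is 21/2 at row 1 (x_1 leaves); pivot element 2/3.
Pivot on row 1; the z-row RHS becomes 49 − (-10/3)·(21/2) = 84.

84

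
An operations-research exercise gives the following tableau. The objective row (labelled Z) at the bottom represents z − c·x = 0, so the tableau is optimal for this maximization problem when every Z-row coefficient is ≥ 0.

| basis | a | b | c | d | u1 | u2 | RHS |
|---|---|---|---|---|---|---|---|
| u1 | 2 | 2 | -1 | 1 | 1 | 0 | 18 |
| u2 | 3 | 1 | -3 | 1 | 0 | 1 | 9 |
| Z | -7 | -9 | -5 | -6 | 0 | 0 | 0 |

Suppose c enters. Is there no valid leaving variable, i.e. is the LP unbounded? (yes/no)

Every constraint-row entry in column c is ≤ 0, so increasing c is unbounded.

yes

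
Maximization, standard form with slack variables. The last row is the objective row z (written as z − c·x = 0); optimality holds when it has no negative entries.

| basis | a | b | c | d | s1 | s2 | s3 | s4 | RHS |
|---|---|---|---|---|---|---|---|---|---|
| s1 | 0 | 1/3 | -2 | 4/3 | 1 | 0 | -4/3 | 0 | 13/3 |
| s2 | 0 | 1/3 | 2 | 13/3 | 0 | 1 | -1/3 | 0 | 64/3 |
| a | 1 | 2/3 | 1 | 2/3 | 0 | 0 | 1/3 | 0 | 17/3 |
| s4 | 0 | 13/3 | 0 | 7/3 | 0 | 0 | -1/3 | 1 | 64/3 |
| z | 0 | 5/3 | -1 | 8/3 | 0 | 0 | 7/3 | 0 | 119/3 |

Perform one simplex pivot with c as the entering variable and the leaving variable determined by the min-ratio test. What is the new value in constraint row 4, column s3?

Ratio test on column c — row 1: entry -2 ≤ 0; row 2: (64/3)/2 = 32/3; row 3: (17/3)/1 = 17/3; row 4: entry 0 ≤ 0. Minimum is 17/3 at row 3 (a leaves); pivot element 1.
Divide row 3 by 1; eliminate column c from the other rows.
Row 4 update in column s3: -1/3 − 0·(1/3) = -1/3.

-1/3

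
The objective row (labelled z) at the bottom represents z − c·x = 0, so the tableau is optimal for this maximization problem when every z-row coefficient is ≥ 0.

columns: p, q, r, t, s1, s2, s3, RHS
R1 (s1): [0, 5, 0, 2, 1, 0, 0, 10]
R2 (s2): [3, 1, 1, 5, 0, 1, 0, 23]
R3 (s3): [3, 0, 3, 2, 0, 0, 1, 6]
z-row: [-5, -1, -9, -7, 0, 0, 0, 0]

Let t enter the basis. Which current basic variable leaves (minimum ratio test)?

s3

Column t entries and ratios — s1: 10/2 = 5; s2: 23/5 = 23/5; s3: 6/2 = 3.
Smallest ratio is 3 in the row of s3, so s3 leaves.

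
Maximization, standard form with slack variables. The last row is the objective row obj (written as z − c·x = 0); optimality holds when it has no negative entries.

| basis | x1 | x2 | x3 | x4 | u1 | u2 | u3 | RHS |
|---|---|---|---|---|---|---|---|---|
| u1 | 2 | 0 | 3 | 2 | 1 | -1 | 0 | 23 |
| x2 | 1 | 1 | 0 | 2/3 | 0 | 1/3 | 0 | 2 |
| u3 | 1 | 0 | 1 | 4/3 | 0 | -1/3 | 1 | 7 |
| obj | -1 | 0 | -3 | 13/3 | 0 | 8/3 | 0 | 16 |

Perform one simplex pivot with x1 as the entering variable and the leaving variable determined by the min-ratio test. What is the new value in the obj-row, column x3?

-3

Ratio test on column x1 — row 1: 23/2 = 23/2; row 2: 2/1 = 2; row 3: 7/1 = 7. Minimum is 2 at row 2 (x2 leaves); pivot element 1.
Divide row 2 by 1; eliminate column x1 from the other rows.
obj-row update in column x3: -3 − (-1)·0 = -3.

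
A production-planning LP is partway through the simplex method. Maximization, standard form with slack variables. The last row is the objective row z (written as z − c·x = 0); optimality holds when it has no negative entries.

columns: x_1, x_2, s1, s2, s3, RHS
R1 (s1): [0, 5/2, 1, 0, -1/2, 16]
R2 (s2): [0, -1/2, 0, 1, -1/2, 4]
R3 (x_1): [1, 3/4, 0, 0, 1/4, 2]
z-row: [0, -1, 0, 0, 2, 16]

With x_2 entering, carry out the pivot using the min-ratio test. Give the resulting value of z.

Ratio test on column x_2 — row 1: 16/(5/2) = 32/5; row 2: entry -1/2 ≤ 0; row 3: 2/(3/4) = 8/3. Minimum is 8/3 at row 3 (x_1 leaves); pivot element 3/4.
Pivot on row 3; the z-row RHS becomes 16 − (-1)·(8/3) = 56/3.

56/3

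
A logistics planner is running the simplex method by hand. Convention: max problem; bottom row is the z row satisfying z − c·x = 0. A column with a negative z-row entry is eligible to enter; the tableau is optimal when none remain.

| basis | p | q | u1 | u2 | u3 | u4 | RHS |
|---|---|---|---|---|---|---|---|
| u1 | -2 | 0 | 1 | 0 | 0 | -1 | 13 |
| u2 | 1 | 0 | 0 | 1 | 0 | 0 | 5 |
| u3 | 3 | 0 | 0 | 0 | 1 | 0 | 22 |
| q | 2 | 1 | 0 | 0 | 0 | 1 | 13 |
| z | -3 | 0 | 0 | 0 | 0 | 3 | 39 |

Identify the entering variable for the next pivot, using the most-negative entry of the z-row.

p

Negative z-row entries: p: -3.
The most negative is -3 in column p, so p enters.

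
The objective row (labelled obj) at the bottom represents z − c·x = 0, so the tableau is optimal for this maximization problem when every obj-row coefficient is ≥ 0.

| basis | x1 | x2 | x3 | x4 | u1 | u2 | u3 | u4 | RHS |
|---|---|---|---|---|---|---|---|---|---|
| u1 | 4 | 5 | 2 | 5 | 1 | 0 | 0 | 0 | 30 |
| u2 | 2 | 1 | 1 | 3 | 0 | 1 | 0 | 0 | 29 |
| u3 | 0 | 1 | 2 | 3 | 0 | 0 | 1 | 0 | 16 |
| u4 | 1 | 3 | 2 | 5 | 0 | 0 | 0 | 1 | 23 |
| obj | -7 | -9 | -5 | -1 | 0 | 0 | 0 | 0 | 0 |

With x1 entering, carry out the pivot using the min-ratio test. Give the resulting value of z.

Ratio test on column x1 — row 1: 30/4 = 15/2; row 2: 29/2 = 29/2; row 3: entry 0 ≤ 0; row 4: 23/1 = 23. Minimum is 15/2 at row 1 (u1 leaves); pivot element 4.
Pivot on row 1; the obj-row RHS becomes 0 − (-7)·(15/2) = 105/2.

105/2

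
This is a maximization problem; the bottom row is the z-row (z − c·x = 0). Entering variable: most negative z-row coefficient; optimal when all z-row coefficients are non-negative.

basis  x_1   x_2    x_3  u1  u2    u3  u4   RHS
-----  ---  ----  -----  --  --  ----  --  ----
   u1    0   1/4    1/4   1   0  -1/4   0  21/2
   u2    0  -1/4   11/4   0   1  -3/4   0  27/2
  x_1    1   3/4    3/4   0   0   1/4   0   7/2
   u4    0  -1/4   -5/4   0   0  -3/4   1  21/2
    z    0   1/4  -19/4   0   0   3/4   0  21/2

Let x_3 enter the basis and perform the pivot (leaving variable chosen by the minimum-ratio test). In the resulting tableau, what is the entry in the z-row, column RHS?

98/3

Ratio test on column x_3 — row 1: (21/2)/(1/4) = 42; row 2: (27/2)/(11/4) = 54/11; row 3: (7/2)/(3/4) = 14/3; row 4: entry -5/4 ≤ 0. Minimum is 14/3 at row 3 (x_1 leaves); pivot element 3/4.
Divide row 3 by 3/4; eliminate column x_3 from the other rows.
z-row update in column RHS: 21/2 − (-19/4)·(14/3) = 98/3.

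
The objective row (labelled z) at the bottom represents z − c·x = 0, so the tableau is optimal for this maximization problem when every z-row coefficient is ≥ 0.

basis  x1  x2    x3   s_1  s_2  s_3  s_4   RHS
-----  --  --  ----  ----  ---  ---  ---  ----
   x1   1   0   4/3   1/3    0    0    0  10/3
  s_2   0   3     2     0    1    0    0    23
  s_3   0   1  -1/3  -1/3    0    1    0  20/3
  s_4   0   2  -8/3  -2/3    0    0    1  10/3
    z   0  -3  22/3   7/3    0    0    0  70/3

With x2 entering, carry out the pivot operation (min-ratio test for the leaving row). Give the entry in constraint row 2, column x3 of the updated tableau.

6

Ratio test on column x2 — row 1: entry 0 ≤ 0; row 2: 23/3 = 23/3; row 3: (20/3)/1 = 20/3; row 4: (10/3)/2 = 5/3. Minimum is 5/3 at row 4 (s_4 leaves); pivot element 2.
Divide row 4 by 2; eliminate column x2 from the other rows.
Row 2 update in column x3: 2 − 3·(-4/3) = 6.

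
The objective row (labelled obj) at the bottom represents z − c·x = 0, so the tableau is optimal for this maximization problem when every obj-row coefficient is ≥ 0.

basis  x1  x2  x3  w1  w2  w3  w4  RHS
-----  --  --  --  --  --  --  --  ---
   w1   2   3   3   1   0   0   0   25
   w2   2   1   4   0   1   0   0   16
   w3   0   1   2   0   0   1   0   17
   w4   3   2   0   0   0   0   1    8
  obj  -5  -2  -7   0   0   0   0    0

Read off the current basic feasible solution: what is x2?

x2 is not in the basis, so in the current basic feasible solution x2 = 0.

0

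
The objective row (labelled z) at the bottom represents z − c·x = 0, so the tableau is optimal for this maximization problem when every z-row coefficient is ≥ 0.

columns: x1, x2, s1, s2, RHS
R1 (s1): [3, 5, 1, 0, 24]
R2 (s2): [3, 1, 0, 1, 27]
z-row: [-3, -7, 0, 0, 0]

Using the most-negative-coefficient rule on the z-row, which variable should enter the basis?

Negative z-row entries: x1: -3, x2: -7.
The most negative is -7 in column x2, so x2 enters.

x2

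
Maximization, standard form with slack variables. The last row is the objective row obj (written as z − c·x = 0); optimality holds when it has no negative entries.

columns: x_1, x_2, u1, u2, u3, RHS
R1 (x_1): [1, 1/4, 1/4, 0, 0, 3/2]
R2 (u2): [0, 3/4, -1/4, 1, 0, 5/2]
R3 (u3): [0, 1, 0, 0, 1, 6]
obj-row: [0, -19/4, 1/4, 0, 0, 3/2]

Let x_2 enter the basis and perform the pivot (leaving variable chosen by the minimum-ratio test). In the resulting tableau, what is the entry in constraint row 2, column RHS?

10/3

Ratio test on column x_2 — row 1: (3/2)/(1/4) = 6; row 2: (5/2)/(3/4) = 10/3; row 3: 6/1 = 6. Minimum is 10/3 at row 2 (u2 leaves); pivot element 3/4.
Divide row 2 by 3/4; eliminate column x_2 from the other rows.
In the new row 2, the RHS entry is the old entry divided by the pivot: (5/2)/(3/4) = 10/3.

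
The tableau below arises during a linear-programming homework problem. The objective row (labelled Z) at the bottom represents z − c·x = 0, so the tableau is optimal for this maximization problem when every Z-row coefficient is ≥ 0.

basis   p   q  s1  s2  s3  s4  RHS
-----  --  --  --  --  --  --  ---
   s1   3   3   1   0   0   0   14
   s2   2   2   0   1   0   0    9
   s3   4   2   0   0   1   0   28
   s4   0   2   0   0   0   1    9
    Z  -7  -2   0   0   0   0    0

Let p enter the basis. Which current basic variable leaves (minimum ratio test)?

s2

Column p entries and ratios — s1: 14/3 = 14/3; s2: 9/2 = 9/2; s3: 28/4 = 7; s4: 0 ≤ 0, skip.
Smallest ratio is 9/2 in the row of s2, so s2 leaves.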